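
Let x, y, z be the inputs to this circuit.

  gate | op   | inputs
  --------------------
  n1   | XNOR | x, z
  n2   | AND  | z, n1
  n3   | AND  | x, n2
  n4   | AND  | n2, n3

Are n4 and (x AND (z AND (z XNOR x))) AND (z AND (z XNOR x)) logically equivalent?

Yes

n1 = x XNOR z
n2 = z AND n1 = z AND (x XNOR z)
n3 = x AND n2 = x AND (z AND (x XNOR z))
n4 = n2 AND n3 = (z AND (x XNOR z)) AND (x AND (z AND (x XNOR z)))
At x=0, y=0, z=0: circuit gives 0, formula gives 0.
At x=1, y=0, z=1: circuit gives 1, formula gives 1.
Agrees on all 8 inputs.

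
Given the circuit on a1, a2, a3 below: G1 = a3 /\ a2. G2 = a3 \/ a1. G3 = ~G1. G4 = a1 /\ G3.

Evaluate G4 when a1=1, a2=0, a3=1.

1

G1 = 1 /\ 0 = 0
G3 = ~0 = 1
G4 = 1 /\ 1 = 1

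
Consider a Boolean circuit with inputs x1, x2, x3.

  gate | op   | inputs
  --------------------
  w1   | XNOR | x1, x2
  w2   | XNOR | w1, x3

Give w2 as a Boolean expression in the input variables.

w1 = x1 XNOR x2
w2 = w1 XNOR x3 = (x1 XNOR x2) XNOR x3

(x1 XNOR x2) XNOR x3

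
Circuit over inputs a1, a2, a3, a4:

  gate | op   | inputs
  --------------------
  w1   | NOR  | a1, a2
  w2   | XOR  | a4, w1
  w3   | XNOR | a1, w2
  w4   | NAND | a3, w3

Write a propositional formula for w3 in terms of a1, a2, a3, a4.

a1 XNOR (a4 XOR (a1 NOR a2))

w1 = a1 NOR a2
w2 = a4 XOR w1 = a4 XOR (a1 NOR a2)
w3 = a1 XNOR w2 = a1 XNOR (a4 XOR (a1 NOR a2))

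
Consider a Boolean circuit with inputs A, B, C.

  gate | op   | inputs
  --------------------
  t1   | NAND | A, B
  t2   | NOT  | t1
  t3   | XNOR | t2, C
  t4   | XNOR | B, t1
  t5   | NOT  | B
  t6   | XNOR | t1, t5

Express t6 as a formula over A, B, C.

(A NAND B) XNOR NOT B

t1 = A NAND B
t5 = NOT B
t6 = t1 XNOR t5 = (A NAND B) XNOR NOT B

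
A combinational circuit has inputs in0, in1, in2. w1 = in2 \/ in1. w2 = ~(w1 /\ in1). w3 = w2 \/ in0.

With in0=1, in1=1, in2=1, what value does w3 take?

1

w1 = 1 \/ 1 = 1
w2 = ~(1 /\ 1) = 0
w3 = 0 \/ 1 = 1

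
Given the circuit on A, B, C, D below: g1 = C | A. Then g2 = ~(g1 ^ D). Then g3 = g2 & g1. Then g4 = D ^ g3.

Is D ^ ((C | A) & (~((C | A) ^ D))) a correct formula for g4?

Yes

g1 = C | A
g2 = ~(g1 ^ D) = ~((C | A) ^ D)
g3 = g2 & g1 = (~((C | A) ^ D)) & (C | A)
g4 = D ^ g3 = D ^ ((~((C | A) ^ D)) & (C | A))
At A=0, B=0, C=0, D=0: circuit gives 0, formula gives 0.
At A=0, B=0, C=0, D=1: circuit gives 1, formula gives 1.
Agrees on all 16 inputs.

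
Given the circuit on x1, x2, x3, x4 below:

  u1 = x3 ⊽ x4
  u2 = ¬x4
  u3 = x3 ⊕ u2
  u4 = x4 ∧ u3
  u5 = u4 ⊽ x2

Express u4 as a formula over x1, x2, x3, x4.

x4 ∧ (x3 ⊕ ¬x4)

u2 = ¬x4
u3 = x3 ⊕ u2 = x3 ⊕ ¬x4
u4 = x4 ∧ u3 = x4 ∧ (x3 ⊕ ¬x4)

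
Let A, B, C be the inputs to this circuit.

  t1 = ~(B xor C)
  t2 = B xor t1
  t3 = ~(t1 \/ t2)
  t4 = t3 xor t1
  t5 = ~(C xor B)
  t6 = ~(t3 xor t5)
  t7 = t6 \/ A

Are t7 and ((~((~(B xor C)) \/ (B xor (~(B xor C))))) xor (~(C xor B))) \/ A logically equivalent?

No

t1 = ~(B xor C)
t2 = B xor t1 = B xor (~(B xor C))
t3 = ~(t1 \/ t2) = ~((~(B xor C)) \/ (B xor (~(B xor C))))
t5 = ~(C xor B)
t6 = ~(t3 xor t5) = ~((~((~(B xor C)) \/ (B xor (~(B xor C))))) xor (~(C xor B)))
t7 = t6 \/ A = (~((~((~(B xor C)) \/ (B xor (~(B xor C))))) xor (~(C xor B)))) \/ A
At A=0, B=0, C=0: circuit gives 0, formula gives 1.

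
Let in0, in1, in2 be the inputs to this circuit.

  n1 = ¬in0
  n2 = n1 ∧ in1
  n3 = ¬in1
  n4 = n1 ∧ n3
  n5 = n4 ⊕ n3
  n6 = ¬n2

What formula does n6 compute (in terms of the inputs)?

n1 = ¬in0
n2 = n1 ∧ in1 = ¬in0 ∧ in1
n6 = ¬n2 = ¬(¬in0 ∧ in1)

¬(¬in0 ∧ in1)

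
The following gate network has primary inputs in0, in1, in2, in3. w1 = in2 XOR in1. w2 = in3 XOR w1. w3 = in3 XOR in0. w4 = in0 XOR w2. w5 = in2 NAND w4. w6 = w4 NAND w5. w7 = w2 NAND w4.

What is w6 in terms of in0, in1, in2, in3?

(in0 XOR (in3 XOR (in2 XOR in1))) NAND (in2 NAND (in0 XOR (in3 XOR (in2 XOR in1))))

w1 = in2 XOR in1
w2 = in3 XOR w1 = in3 XOR (in2 XOR in1)
w4 = in0 XOR w2 = in0 XOR (in3 XOR (in2 XOR in1))
w5 = in2 NAND w4 = in2 NAND (in0 XOR (in3 XOR (in2 XOR in1)))
w6 = w4 NAND w5 = (in0 XOR (in3 XOR (in2 XOR in1))) NAND (in2 NAND (in0 XOR (in3 XOR (in2 XOR in1))))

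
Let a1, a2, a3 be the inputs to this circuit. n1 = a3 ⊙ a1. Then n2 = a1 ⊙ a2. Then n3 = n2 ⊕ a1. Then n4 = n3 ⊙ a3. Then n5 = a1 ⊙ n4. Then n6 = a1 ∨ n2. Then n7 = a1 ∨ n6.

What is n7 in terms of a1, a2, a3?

a1 ∨ (a1 ∨ (a1 ⊙ a2))

n2 = a1 ⊙ a2
n6 = a1 ∨ n2 = a1 ∨ (a1 ⊙ a2)
n7 = a1 ∨ n6 = a1 ∨ (a1 ∨ (a1 ⊙ a2))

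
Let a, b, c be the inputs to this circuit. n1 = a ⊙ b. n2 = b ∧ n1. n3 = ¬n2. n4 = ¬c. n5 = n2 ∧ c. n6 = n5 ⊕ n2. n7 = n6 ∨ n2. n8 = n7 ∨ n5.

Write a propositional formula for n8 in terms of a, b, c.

n1 = a ⊙ b
n2 = b ∧ n1 = b ∧ (a ⊙ b)
n5 = n2 ∧ c = (b ∧ (a ⊙ b)) ∧ c
n6 = n5 ⊕ n2 = ((b ∧ (a ⊙ b)) ∧ c) ⊕ (b ∧ (a ⊙ b))
n7 = n6 ∨ n2 = (((b ∧ (a ⊙ b)) ∧ c) ⊕ (b ∧ (a ⊙ b))) ∨ (b ∧ (a ⊙ b))
n8 = n7 ∨ n5 = ((((b ∧ (a ⊙ b)) ∧ c) ⊕ (b ∧ (a ⊙ b))) ∨ (b ∧ (a ⊙ b))) ∨ ((b ∧ (a ⊙ b)) ∧ c)

((((b ∧ (a ⊙ b)) ∧ c) ⊕ (b ∧ (a ⊙ b))) ∨ (b ∧ (a ⊙ b))) ∨ ((b ∧ (a ⊙ b)) ∧ c)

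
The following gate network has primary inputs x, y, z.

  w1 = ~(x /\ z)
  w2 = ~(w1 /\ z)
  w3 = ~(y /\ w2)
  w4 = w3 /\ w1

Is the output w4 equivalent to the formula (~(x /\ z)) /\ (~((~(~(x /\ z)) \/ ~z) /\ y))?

w1 = ~(x /\ z)
w2 = ~(w1 /\ z) = ~((~(x /\ z)) /\ z)
w3 = ~(y /\ w2) = ~(y /\ (~((~(x /\ z)) /\ z)))
w4 = w3 /\ w1 = (~(y /\ (~((~(x /\ z)) /\ z)))) /\ (~(x /\ z))
At x=0, y=1, z=0: circuit gives 0, formula gives 0.
At x=0, y=0, z=0: circuit gives 1, formula gives 1.
Agrees on all 8 inputs.

Yes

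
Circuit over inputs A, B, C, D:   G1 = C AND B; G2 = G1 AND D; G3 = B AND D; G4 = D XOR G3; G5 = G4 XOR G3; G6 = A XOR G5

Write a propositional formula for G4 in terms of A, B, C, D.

D XOR (B AND D)

G3 = B AND D
G4 = D XOR G3 = D XOR (B AND D)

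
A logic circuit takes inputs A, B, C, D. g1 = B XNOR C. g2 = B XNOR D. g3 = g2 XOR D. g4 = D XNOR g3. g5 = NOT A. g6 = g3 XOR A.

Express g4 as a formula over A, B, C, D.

D XNOR ((B XNOR D) XOR D)

g2 = B XNOR D
g3 = g2 XOR D = (B XNOR D) XOR D
g4 = D XNOR g3 = D XNOR ((B XNOR D) XOR D)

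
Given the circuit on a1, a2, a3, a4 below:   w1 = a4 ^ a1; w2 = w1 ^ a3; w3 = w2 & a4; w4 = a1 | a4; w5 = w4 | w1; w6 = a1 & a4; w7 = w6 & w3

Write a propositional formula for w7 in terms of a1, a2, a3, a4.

(a1 & a4) & (((a4 ^ a1) ^ a3) & a4)

w1 = a4 ^ a1
w2 = w1 ^ a3 = (a4 ^ a1) ^ a3
w3 = w2 & a4 = ((a4 ^ a1) ^ a3) & a4
w6 = a1 & a4
w7 = w6 & w3 = (a1 & a4) & (((a4 ^ a1) ^ a3) & a4)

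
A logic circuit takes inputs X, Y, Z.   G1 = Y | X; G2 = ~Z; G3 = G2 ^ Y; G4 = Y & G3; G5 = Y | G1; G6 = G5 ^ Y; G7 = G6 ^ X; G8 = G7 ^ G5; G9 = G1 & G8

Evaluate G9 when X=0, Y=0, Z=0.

G1 = 0 | 0 = 0
G5 = 0 | 0 = 0
G6 = 0 ^ 0 = 0
G7 = 0 ^ 0 = 0
G8 = 0 ^ 0 = 0
G9 = 0 & 0 = 0

0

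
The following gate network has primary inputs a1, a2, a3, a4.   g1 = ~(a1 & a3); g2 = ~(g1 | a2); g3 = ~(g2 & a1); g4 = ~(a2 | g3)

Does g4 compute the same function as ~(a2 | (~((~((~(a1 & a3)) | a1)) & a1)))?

g1 = ~(a1 & a3)
g2 = ~(g1 | a2) = ~((~(a1 & a3)) | a2)
g3 = ~(g2 & a1) = ~((~((~(a1 & a3)) | a2)) & a1)
g4 = ~(a2 | g3) = ~(a2 | (~((~((~(a1 & a3)) | a2)) & a1)))
At a1=1, a2=0, a3=1, a4=0: circuit gives 1, formula gives 0.

No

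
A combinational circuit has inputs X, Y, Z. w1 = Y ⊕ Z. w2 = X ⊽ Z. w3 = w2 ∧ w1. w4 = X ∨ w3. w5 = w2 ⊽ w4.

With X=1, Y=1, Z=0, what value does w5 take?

0

w1 = 1 ⊕ 0 = 1
w2 = 1 ⊽ 0 = 0
w3 = 0 ∧ 1 = 0
w4 = 1 ∨ 0 = 1
w5 = 0 ⊽ 1 = 0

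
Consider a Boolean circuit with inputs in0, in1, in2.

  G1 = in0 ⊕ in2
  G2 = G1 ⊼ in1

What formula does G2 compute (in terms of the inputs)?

(in0 ⊕ in2) ⊼ in1

G1 = in0 ⊕ in2
G2 = G1 ⊼ in1 = (in0 ⊕ in2) ⊼ in1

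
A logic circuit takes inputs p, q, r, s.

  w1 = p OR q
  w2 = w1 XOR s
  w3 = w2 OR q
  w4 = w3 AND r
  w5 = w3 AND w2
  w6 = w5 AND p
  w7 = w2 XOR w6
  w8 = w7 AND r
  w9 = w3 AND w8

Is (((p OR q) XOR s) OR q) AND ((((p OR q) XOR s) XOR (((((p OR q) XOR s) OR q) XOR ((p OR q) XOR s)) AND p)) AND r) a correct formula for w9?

w1 = p OR q
w2 = w1 XOR s = (p OR q) XOR s
w3 = w2 OR q = ((p OR q) XOR s) OR q
w5 = w3 AND w2 = (((p OR q) XOR s) OR q) AND ((p OR q) XOR s)
w6 = w5 AND p = ((((p OR q) XOR s) OR q) AND ((p OR q) XOR s)) AND p
w7 = w2 XOR w6 = ((p OR q) XOR s) XOR (((((p OR q) XOR s) OR q) AND ((p OR q) XOR s)) AND p)
w8 = w7 AND r = (((p OR q) XOR s) XOR (((((p OR q) XOR s) OR q) AND ((p OR q) XOR s)) AND p)) AND r
w9 = w3 AND w8 = (((p OR q) XOR s) OR q) AND ((((p OR q) XOR s) XOR (((((p OR q) XOR s) OR q) AND ((p OR q) XOR s)) AND p)) AND r)
At p=1, q=0, r=1, s=0: circuit gives 0, formula gives 1.

No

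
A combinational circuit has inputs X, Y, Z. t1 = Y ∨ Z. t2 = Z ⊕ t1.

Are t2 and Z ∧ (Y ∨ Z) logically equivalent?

t1 = Y ∨ Z
t2 = Z ⊕ t1 = Z ⊕ (Y ∨ Z)
At X=0, Y=0, Z=1: circuit gives 0, formula gives 1.

No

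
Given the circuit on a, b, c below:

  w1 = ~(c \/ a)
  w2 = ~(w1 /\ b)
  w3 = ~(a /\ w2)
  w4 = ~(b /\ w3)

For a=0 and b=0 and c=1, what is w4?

w1 = ~(1 \/ 0) = 0
w2 = ~(0 /\ 0) = 1
w3 = ~(0 /\ 1) = 1
w4 = ~(0 /\ 1) = 1

1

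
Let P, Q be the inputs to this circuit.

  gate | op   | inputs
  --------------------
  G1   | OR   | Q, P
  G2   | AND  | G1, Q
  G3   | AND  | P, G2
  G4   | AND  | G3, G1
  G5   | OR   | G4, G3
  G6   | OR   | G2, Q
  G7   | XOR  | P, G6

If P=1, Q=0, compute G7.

G1 = 0 OR 1 = 1
G2 = 1 AND 0 = 0
G6 = 0 OR 0 = 0
G7 = 1 XOR 0 = 1

1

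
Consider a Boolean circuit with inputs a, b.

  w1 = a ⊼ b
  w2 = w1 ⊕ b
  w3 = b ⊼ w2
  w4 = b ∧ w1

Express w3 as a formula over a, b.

b ⊼ ((a ⊼ b) ⊕ b)

w1 = a ⊼ b
w2 = w1 ⊕ b = (a ⊼ b) ⊕ b
w3 = b ⊼ w2 = b ⊼ ((a ⊼ b) ⊕ b)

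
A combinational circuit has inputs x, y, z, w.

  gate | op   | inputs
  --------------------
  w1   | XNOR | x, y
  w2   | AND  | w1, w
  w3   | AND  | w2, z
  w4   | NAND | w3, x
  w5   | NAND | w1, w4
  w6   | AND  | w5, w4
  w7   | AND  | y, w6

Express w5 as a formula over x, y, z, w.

w1 = x XNOR y
w2 = w1 AND w = (x XNOR y) AND w
w3 = w2 AND z = ((x XNOR y) AND w) AND z
w4 = w3 NAND x = (((x XNOR y) AND w) AND z) NAND x
w5 = w1 NAND w4 = (x XNOR y) NAND ((((x XNOR y) AND w) AND z) NAND x)

(x XNOR y) NAND ((((x XNOR y) AND w) AND z) NAND x)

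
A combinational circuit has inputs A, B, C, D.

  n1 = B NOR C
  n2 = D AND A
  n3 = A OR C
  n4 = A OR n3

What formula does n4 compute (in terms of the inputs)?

n3 = A OR C
n4 = A OR n3 = A OR (A OR C)

A OR (A OR C)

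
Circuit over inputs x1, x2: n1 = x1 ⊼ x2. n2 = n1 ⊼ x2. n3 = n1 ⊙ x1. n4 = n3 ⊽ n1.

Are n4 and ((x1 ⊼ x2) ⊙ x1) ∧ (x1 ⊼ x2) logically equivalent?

n1 = x1 ⊼ x2
n3 = n1 ⊙ x1 = (x1 ⊼ x2) ⊙ x1
n4 = n3 ⊽ n1 = ((x1 ⊼ x2) ⊙ x1) ⊽ (x1 ⊼ x2)
At x1=1, x2=0: circuit gives 0, formula gives 1.

No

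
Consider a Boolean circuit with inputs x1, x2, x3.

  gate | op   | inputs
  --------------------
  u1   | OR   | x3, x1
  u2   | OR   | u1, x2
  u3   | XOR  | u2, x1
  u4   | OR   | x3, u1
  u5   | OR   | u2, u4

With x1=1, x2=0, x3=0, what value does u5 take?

u1 = 0 OR 1 = 1
u2 = 1 OR 0 = 1
u4 = 0 OR 1 = 1
u5 = 1 OR 1 = 1

1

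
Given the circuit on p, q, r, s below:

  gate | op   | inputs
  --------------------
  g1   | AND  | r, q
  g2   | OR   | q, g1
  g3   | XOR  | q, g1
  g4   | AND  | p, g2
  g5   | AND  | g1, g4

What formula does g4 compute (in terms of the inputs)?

p AND (q OR (r AND q))

g1 = r AND q
g2 = q OR g1 = q OR (r AND q)
g4 = p AND g2 = p AND (q OR (r AND q))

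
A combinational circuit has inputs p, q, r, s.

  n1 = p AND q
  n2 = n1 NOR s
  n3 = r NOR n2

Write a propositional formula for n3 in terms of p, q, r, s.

r NOR ((p AND q) NOR s)

n1 = p AND q
n2 = n1 NOR s = (p AND q) NOR s
n3 = r NOR n2 = r NOR ((p AND q) NOR s)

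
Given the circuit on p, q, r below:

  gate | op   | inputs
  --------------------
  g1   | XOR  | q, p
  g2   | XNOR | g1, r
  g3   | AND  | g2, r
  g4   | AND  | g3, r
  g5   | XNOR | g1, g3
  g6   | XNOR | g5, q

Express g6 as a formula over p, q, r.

g1 = q XOR p
g2 = g1 XNOR r = (q XOR p) XNOR r
g3 = g2 AND r = ((q XOR p) XNOR r) AND r
g5 = g1 XNOR g3 = (q XOR p) XNOR (((q XOR p) XNOR r) AND r)
g6 = g5 XNOR q = ((q XOR p) XNOR (((q XOR p) XNOR r) AND r)) XNOR q

((q XOR p) XNOR (((q XOR p) XNOR r) AND r)) XNOR q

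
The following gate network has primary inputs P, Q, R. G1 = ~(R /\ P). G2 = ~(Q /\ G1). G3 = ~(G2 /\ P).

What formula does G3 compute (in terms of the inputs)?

G1 = ~(R /\ P)
G2 = ~(Q /\ G1) = ~(Q /\ (~(R /\ P)))
G3 = ~(G2 /\ P) = ~((~(Q /\ (~(R /\ P)))) /\ P)

~((~(Q /\ (~(R /\ P)))) /\ P)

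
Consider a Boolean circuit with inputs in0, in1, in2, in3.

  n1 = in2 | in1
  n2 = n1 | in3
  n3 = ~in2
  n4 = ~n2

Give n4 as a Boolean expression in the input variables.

n1 = in2 | in1
n2 = n1 | in3 = (in2 | in1) | in3
n4 = ~n2 = ~((in2 | in1) | in3)

~((in2 | in1) | in3)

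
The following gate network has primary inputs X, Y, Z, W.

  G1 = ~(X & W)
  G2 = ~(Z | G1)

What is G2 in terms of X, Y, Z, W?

G1 = ~(X & W)
G2 = ~(Z | G1) = ~(Z | (~(X & W)))

~(Z | (~(X & W)))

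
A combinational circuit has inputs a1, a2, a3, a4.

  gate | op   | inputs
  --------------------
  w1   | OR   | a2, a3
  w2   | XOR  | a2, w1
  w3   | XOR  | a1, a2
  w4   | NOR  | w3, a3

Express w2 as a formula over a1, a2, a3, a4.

w1 = a2 OR a3
w2 = a2 XOR w1 = a2 XOR (a2 OR a3)

a2 XOR (a2 OR a3)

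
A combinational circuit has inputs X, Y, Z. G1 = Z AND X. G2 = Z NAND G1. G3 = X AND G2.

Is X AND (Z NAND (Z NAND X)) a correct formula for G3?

No

G1 = Z AND X
G2 = Z NAND G1 = Z NAND (Z AND X)
G3 = X AND G2 = X AND (Z NAND (Z AND X))
At X=1, Y=0, Z=1: circuit gives 0, formula gives 1.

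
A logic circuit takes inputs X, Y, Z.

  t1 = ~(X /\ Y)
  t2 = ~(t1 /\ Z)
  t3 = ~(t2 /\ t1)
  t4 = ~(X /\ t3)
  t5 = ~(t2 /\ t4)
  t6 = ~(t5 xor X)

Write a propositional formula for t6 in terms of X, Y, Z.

~((~((~((~(X /\ Y)) /\ Z)) /\ (~(X /\ (~((~((~(X /\ Y)) /\ Z)) /\ (~(X /\ Y)))))))) xor X)

t1 = ~(X /\ Y)
t2 = ~(t1 /\ Z) = ~((~(X /\ Y)) /\ Z)
t3 = ~(t2 /\ t1) = ~((~((~(X /\ Y)) /\ Z)) /\ (~(X /\ Y)))
t4 = ~(X /\ t3) = ~(X /\ (~((~((~(X /\ Y)) /\ Z)) /\ (~(X /\ Y)))))
t5 = ~(t2 /\ t4) = ~((~((~(X /\ Y)) /\ Z)) /\ (~(X /\ (~((~((~(X /\ Y)) /\ Z)) /\ (~(X /\ Y)))))))
t6 = ~(t5 xor X) = ~((~((~((~(X /\ Y)) /\ Z)) /\ (~(X /\ (~((~((~(X /\ Y)) /\ Z)) /\ (~(X /\ Y)))))))) xor X)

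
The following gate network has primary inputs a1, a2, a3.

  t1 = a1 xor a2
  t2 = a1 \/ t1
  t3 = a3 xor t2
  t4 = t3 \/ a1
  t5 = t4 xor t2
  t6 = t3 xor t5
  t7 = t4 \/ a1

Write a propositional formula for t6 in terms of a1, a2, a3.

(a3 xor (a1 \/ (a1 xor a2))) xor (((a3 xor (a1 \/ (a1 xor a2))) \/ a1) xor (a1 \/ (a1 xor a2)))

t1 = a1 xor a2
t2 = a1 \/ t1 = a1 \/ (a1 xor a2)
t3 = a3 xor t2 = a3 xor (a1 \/ (a1 xor a2))
t4 = t3 \/ a1 = (a3 xor (a1 \/ (a1 xor a2))) \/ a1
t5 = t4 xor t2 = ((a3 xor (a1 \/ (a1 xor a2))) \/ a1) xor (a1 \/ (a1 xor a2))
t6 = t3 xor t5 = (a3 xor (a1 \/ (a1 xor a2))) xor (((a3 xor (a1 \/ (a1 xor a2))) \/ a1) xor (a1 \/ (a1 xor a2)))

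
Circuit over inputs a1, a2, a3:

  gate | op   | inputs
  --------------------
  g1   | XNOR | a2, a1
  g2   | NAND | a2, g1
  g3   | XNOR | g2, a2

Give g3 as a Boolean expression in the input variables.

(a2 NAND (a2 XNOR a1)) XNOR a2

g1 = a2 XNOR a1
g2 = a2 NAND g1 = a2 NAND (a2 XNOR a1)
g3 = g2 XNOR a2 = (a2 NAND (a2 XNOR a1)) XNOR a2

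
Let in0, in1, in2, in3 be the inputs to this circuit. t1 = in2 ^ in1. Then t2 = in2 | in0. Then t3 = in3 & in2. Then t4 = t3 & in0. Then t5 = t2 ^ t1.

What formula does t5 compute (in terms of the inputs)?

(in2 | in0) ^ (in2 ^ in1)

t1 = in2 ^ in1
t2 = in2 | in0
t5 = t2 ^ t1 = (in2 | in0) ^ (in2 ^ in1)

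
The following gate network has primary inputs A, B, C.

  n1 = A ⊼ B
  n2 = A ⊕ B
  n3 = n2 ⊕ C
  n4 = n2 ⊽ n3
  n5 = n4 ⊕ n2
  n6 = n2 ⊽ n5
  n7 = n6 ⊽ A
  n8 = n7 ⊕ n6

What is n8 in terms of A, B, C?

n2 = A ⊕ B
n3 = n2 ⊕ C = (A ⊕ B) ⊕ C
n4 = n2 ⊽ n3 = (A ⊕ B) ⊽ ((A ⊕ B) ⊕ C)
n5 = n4 ⊕ n2 = ((A ⊕ B) ⊽ ((A ⊕ B) ⊕ C)) ⊕ (A ⊕ B)
n6 = n2 ⊽ n5 = (A ⊕ B) ⊽ (((A ⊕ B) ⊽ ((A ⊕ B) ⊕ C)) ⊕ (A ⊕ B))
n7 = n6 ⊽ A = ((A ⊕ B) ⊽ (((A ⊕ B) ⊽ ((A ⊕ B) ⊕ C)) ⊕ (A ⊕ B))) ⊽ A
n8 = n7 ⊕ n6 = (((A ⊕ B) ⊽ (((A ⊕ B) ⊽ ((A ⊕ B) ⊕ C)) ⊕ (A ⊕ B))) ⊽ A) ⊕ ((A ⊕ B) ⊽ (((A ⊕ B) ⊽ ((A ⊕ B) ⊕ C)) ⊕ (A ⊕ B)))

(((A ⊕ B) ⊽ (((A ⊕ B) ⊽ ((A ⊕ B) ⊕ C)) ⊕ (A ⊕ B))) ⊽ A) ⊕ ((A ⊕ B) ⊽ (((A ⊕ B) ⊽ ((A ⊕ B) ⊕ C)) ⊕ (A ⊕ B)))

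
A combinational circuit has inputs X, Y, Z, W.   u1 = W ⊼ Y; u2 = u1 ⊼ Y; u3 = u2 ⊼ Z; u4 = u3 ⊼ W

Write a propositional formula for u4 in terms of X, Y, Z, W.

u1 = W ⊼ Y
u2 = u1 ⊼ Y = (W ⊼ Y) ⊼ Y
u3 = u2 ⊼ Z = ((W ⊼ Y) ⊼ Y) ⊼ Z
u4 = u3 ⊼ W = (((W ⊼ Y) ⊼ Y) ⊼ Z) ⊼ W

(((W ⊼ Y) ⊼ Y) ⊼ Z) ⊼ W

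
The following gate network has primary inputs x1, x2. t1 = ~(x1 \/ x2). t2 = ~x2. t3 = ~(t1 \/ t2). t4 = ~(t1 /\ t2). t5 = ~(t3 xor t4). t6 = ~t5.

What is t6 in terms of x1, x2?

~(~((~((~(x1 \/ x2)) \/ ~x2)) xor (~((~(x1 \/ x2)) /\ ~x2))))

t1 = ~(x1 \/ x2)
t2 = ~x2
t3 = ~(t1 \/ t2) = ~((~(x1 \/ x2)) \/ ~x2)
t4 = ~(t1 /\ t2) = ~((~(x1 \/ x2)) /\ ~x2)
t5 = ~(t3 xor t4) = ~((~((~(x1 \/ x2)) \/ ~x2)) xor (~((~(x1 \/ x2)) /\ ~x2)))
t6 = ~t5 = ~(~((~((~(x1 \/ x2)) \/ ~x2)) xor (~((~(x1 \/ x2)) /\ ~x2))))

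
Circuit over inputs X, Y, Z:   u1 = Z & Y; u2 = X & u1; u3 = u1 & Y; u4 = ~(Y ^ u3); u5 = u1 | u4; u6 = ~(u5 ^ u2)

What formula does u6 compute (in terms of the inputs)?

u1 = Z & Y
u2 = X & u1 = X & (Z & Y)
u3 = u1 & Y = (Z & Y) & Y
u4 = ~(Y ^ u3) = ~(Y ^ ((Z & Y) & Y))
u5 = u1 | u4 = (Z & Y) | (~(Y ^ ((Z & Y) & Y)))
u6 = ~(u5 ^ u2) = ~(((Z & Y) | (~(Y ^ ((Z & Y) & Y)))) ^ (X & (Z & Y)))

~(((Z & Y) | (~(Y ^ ((Z & Y) & Y)))) ^ (X & (Z & Y)))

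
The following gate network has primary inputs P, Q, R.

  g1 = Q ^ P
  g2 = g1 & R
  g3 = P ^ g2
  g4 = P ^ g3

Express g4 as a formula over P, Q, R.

P ^ (P ^ ((Q ^ P) & R))

g1 = Q ^ P
g2 = g1 & R = (Q ^ P) & R
g3 = P ^ g2 = P ^ ((Q ^ P) & R)
g4 = P ^ g3 = P ^ (P ^ ((Q ^ P) & R))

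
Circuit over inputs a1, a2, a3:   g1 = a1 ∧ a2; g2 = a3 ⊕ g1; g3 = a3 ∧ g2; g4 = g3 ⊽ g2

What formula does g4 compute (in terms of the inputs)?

(a3 ∧ (a3 ⊕ (a1 ∧ a2))) ⊽ (a3 ⊕ (a1 ∧ a2))

g1 = a1 ∧ a2
g2 = a3 ⊕ g1 = a3 ⊕ (a1 ∧ a2)
g3 = a3 ∧ g2 = a3 ∧ (a3 ⊕ (a1 ∧ a2))
g4 = g3 ⊽ g2 = (a3 ∧ (a3 ⊕ (a1 ∧ a2))) ⊽ (a3 ⊕ (a1 ∧ a2))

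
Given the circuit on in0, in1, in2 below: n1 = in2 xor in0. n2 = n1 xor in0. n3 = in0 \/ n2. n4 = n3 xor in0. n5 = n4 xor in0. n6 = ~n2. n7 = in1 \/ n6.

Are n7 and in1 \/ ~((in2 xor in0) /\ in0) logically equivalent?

n1 = in2 xor in0
n2 = n1 xor in0 = (in2 xor in0) xor in0
n6 = ~n2 = ~((in2 xor in0) xor in0)
n7 = in1 \/ n6 = in1 \/ ~((in2 xor in0) xor in0)
At in0=0, in1=0, in2=1: circuit gives 0, formula gives 1.

No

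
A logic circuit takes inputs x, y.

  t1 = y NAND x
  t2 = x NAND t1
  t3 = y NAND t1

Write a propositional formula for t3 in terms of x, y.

t1 = y NAND x
t3 = y NAND t1 = y NAND (y NAND x)

y NAND (y NAND x)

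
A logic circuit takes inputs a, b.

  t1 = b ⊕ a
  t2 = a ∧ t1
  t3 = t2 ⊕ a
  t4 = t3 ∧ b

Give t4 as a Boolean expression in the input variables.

((a ∧ (b ⊕ a)) ⊕ a) ∧ b

t1 = b ⊕ a
t2 = a ∧ t1 = a ∧ (b ⊕ a)
t3 = t2 ⊕ a = (a ∧ (b ⊕ a)) ⊕ a
t4 = t3 ∧ b = ((a ∧ (b ⊕ a)) ⊕ a) ∧ b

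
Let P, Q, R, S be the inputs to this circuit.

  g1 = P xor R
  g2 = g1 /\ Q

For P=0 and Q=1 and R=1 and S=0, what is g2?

g1 = 0 xor 1 = 1
g2 = 1 /\ 1 = 1

1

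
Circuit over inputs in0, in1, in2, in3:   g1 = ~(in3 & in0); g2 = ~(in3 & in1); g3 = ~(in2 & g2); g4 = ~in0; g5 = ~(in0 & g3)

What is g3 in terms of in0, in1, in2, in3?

~(in2 & (~(in3 & in1)))

g2 = ~(in3 & in1)
g3 = ~(in2 & g2) = ~(in2 & (~(in3 & in1)))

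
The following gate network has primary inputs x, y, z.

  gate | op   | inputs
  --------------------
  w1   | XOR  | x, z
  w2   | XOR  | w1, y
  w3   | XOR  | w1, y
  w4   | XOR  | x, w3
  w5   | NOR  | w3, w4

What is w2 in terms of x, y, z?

(x XOR z) XOR y

w1 = x XOR z
w2 = w1 XOR y = (x XOR z) XOR y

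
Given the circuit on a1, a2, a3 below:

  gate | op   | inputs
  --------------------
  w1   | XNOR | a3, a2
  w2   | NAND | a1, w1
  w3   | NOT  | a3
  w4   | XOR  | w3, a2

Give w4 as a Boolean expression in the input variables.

NOT a3 XOR a2

w3 = NOT a3
w4 = w3 XOR a2 = NOT a3 XOR a2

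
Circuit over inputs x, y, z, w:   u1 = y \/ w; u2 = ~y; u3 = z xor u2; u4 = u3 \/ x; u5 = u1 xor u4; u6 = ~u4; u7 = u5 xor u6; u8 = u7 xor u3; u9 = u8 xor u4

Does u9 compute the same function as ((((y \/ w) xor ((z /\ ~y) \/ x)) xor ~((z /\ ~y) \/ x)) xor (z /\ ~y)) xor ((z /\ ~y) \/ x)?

No

u1 = y \/ w
u2 = ~y
u3 = z xor u2 = z xor ~y
u4 = u3 \/ x = (z xor ~y) \/ x
u5 = u1 xor u4 = (y \/ w) xor ((z xor ~y) \/ x)
u6 = ~u4 = ~((z xor ~y) \/ x)
u7 = u5 xor u6 = ((y \/ w) xor ((z xor ~y) \/ x)) xor ~((z xor ~y) \/ x)
u8 = u7 xor u3 = (((y \/ w) xor ((z xor ~y) \/ x)) xor ~((z xor ~y) \/ x)) xor (z xor ~y)
u9 = u8 xor u4 = ((((y \/ w) xor ((z xor ~y) \/ x)) xor ~((z xor ~y) \/ x)) xor (z xor ~y)) xor ((z xor ~y) \/ x)
At x=1, y=0, z=0, w=0: circuit gives 1, formula gives 0.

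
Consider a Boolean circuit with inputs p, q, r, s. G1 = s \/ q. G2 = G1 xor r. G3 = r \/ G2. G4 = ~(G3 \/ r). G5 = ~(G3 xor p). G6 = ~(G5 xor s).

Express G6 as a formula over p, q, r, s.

~((~((r \/ ((s \/ q) xor r)) xor p)) xor s)

G1 = s \/ q
G2 = G1 xor r = (s \/ q) xor r
G3 = r \/ G2 = r \/ ((s \/ q) xor r)
G5 = ~(G3 xor p) = ~((r \/ ((s \/ q) xor r)) xor p)
G6 = ~(G5 xor s) = ~((~((r \/ ((s \/ q) xor r)) xor p)) xor s)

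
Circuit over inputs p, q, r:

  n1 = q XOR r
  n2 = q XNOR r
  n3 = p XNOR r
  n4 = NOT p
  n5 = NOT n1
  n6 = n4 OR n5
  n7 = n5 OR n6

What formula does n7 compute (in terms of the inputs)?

NOT (q XOR r) OR (NOT p OR NOT (q XOR r))

n1 = q XOR r
n4 = NOT p
n5 = NOT n1 = NOT (q XOR r)
n6 = n4 OR n5 = NOT p OR NOT (q XOR r)
n7 = n5 OR n6 = NOT (q XOR r) OR (NOT p OR NOT (q XOR r))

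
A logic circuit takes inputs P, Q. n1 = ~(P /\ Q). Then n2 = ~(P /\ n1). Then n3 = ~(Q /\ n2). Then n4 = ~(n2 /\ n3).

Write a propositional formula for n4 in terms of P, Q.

n1 = ~(P /\ Q)
n2 = ~(P /\ n1) = ~(P /\ (~(P /\ Q)))
n3 = ~(Q /\ n2) = ~(Q /\ (~(P /\ (~(P /\ Q)))))
n4 = ~(n2 /\ n3) = ~((~(P /\ (~(P /\ Q)))) /\ (~(Q /\ (~(P /\ (~(P /\ Q)))))))

~((~(P /\ (~(P /\ Q)))) /\ (~(Q /\ (~(P /\ (~(P /\ Q)))))))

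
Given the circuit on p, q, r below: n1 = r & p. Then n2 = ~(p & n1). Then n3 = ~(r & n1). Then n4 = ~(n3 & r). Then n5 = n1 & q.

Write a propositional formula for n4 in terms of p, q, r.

n1 = r & p
n3 = ~(r & n1) = ~(r & (r & p))
n4 = ~(n3 & r) = ~((~(r & (r & p))) & r)

~((~(r & (r & p))) & r)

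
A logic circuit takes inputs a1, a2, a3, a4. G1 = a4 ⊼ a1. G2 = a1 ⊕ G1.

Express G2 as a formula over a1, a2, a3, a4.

a1 ⊕ (a4 ⊼ a1)

G1 = a4 ⊼ a1
G2 = a1 ⊕ G1 = a1 ⊕ (a4 ⊼ a1)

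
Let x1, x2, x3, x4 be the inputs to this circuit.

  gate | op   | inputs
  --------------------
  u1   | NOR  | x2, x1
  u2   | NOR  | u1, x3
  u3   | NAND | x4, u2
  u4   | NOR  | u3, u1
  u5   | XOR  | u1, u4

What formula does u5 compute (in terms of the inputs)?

u1 = x2 NOR x1
u2 = u1 NOR x3 = (x2 NOR x1) NOR x3
u3 = x4 NAND u2 = x4 NAND ((x2 NOR x1) NOR x3)
u4 = u3 NOR u1 = (x4 NAND ((x2 NOR x1) NOR x3)) NOR (x2 NOR x1)
u5 = u1 XOR u4 = (x2 NOR x1) XOR ((x4 NAND ((x2 NOR x1) NOR x3)) NOR (x2 NOR x1))

(x2 NOR x1) XOR ((x4 NAND ((x2 NOR x1) NOR x3)) NOR (x2 NOR x1))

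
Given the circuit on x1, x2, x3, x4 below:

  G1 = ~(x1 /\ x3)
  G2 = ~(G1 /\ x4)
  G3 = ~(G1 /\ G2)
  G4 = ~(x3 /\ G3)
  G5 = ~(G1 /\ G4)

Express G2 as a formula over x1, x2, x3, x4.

G1 = ~(x1 /\ x3)
G2 = ~(G1 /\ x4) = ~((~(x1 /\ x3)) /\ x4)

~((~(x1 /\ x3)) /\ x4)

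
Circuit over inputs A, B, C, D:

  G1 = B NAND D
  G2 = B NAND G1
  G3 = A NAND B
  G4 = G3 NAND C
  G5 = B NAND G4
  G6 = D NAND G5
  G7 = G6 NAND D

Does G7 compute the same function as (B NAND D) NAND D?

No

G3 = A NAND B
G4 = G3 NAND C = (A NAND B) NAND C
G5 = B NAND G4 = B NAND ((A NAND B) NAND C)
G6 = D NAND G5 = D NAND (B NAND ((A NAND B) NAND C))
G7 = G6 NAND D = (D NAND (B NAND ((A NAND B) NAND C))) NAND D
At A=0, B=0, C=0, D=1: circuit gives 1, formula gives 0.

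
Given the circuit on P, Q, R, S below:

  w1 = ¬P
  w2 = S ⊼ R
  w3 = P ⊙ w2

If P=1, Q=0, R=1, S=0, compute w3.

1

w2 = 0 ⊼ 1 = 1
w3 = 1 ⊙ 1 = 1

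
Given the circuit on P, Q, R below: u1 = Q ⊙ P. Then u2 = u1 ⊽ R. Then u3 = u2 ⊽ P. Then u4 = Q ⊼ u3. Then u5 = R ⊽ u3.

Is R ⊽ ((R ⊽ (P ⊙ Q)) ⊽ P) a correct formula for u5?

Yes

u1 = Q ⊙ P
u2 = u1 ⊽ R = (Q ⊙ P) ⊽ R
u3 = u2 ⊽ P = ((Q ⊙ P) ⊽ R) ⊽ P
u5 = R ⊽ u3 = R ⊽ (((Q ⊙ P) ⊽ R) ⊽ P)
At P=0, Q=0, R=0: circuit gives 0, formula gives 0.
At P=0, Q=1, R=0: circuit gives 1, formula gives 1.
Agrees on all 8 inputs.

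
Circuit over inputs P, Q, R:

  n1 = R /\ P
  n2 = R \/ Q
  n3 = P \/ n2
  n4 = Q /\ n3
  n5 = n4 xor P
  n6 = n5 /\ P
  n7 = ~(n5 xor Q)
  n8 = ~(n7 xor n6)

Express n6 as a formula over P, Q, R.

((Q /\ (P \/ (R \/ Q))) xor P) /\ P

n2 = R \/ Q
n3 = P \/ n2 = P \/ (R \/ Q)
n4 = Q /\ n3 = Q /\ (P \/ (R \/ Q))
n5 = n4 xor P = (Q /\ (P \/ (R \/ Q))) xor P
n6 = n5 /\ P = ((Q /\ (P \/ (R \/ Q))) xor P) /\ P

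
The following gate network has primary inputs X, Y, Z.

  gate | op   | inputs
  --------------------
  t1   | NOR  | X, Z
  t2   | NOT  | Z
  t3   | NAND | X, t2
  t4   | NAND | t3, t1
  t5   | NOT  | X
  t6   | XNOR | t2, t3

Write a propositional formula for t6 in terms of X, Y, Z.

NOT Z XNOR (X NAND NOT Z)

t2 = NOT Z
t3 = X NAND t2 = X NAND NOT Z
t6 = t2 XNOR t3 = NOT Z XNOR (X NAND NOT Z)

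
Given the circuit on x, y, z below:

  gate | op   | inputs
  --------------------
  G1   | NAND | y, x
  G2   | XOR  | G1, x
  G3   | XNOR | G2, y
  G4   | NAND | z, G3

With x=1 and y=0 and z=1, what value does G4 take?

0

G1 = 0 NAND 1 = 1
G2 = 1 XOR 1 = 0
G3 = 0 XNOR 0 = 1
G4 = 1 NAND 1 = 0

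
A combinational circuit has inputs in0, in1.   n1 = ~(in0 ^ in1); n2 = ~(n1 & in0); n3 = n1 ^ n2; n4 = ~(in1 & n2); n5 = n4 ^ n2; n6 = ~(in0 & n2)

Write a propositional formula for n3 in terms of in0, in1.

(~(in0 ^ in1)) ^ (~((~(in0 ^ in1)) & in0))

n1 = ~(in0 ^ in1)
n2 = ~(n1 & in0) = ~((~(in0 ^ in1)) & in0)
n3 = n1 ^ n2 = (~(in0 ^ in1)) ^ (~((~(in0 ^ in1)) & in0))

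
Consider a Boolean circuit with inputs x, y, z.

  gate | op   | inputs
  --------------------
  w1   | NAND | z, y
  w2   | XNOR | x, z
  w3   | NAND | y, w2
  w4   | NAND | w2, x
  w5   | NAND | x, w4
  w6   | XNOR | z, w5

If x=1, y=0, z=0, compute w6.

w2 = 1 XNOR 0 = 0
w4 = 0 NAND 1 = 1
w5 = 1 NAND 1 = 0
w6 = 0 XNOR 0 = 1

1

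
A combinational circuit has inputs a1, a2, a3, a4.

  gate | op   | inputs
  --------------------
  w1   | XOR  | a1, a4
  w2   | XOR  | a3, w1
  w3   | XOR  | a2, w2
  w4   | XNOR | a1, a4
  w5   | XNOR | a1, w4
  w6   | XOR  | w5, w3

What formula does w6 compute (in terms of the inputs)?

(a1 XNOR (a1 XNOR a4)) XOR (a2 XOR (a3 XOR (a1 XOR a4)))

w1 = a1 XOR a4
w2 = a3 XOR w1 = a3 XOR (a1 XOR a4)
w3 = a2 XOR w2 = a2 XOR (a3 XOR (a1 XOR a4))
w4 = a1 XNOR a4
w5 = a1 XNOR w4 = a1 XNOR (a1 XNOR a4)
w6 = w5 XOR w3 = (a1 XNOR (a1 XNOR a4)) XOR (a2 XOR (a3 XOR (a1 XOR a4)))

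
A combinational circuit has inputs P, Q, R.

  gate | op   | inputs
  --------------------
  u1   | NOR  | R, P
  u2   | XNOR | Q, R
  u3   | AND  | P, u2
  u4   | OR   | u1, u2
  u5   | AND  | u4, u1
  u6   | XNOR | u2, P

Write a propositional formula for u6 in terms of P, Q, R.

u2 = Q XNOR R
u6 = u2 XNOR P = (Q XNOR R) XNOR P

(Q XNOR R) XNOR P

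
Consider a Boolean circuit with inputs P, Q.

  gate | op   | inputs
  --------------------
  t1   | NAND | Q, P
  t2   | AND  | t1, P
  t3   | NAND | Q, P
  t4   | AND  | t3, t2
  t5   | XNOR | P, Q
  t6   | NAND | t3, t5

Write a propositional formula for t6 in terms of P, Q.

t3 = Q NAND P
t5 = P XNOR Q
t6 = t3 NAND t5 = (Q NAND P) NAND (P XNOR Q)

(Q NAND P) NAND (P XNOR Q)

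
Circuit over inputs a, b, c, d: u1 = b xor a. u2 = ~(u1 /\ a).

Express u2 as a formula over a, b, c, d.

u1 = b xor a
u2 = ~(u1 /\ a) = ~((b xor a) /\ a)

~((b xor a) /\ a)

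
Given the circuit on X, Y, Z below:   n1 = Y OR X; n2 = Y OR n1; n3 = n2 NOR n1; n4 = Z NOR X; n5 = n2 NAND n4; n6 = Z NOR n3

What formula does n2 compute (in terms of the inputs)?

n1 = Y OR X
n2 = Y OR n1 = Y OR (Y OR X)

Y OR (Y OR X)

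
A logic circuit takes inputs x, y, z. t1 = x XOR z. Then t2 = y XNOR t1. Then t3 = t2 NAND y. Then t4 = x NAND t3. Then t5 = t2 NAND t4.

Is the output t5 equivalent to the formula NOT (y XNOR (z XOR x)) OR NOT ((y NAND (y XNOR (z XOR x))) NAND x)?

t1 = x XOR z
t2 = y XNOR t1 = y XNOR (x XOR z)
t3 = t2 NAND y = (y XNOR (x XOR z)) NAND y
t4 = x NAND t3 = x NAND ((y XNOR (x XOR z)) NAND y)
t5 = t2 NAND t4 = (y XNOR (x XOR z)) NAND (x NAND ((y XNOR (x XOR z)) NAND y))
At x=0, y=0, z=0: circuit gives 0, formula gives 0.
At x=0, y=0, z=1: circuit gives 1, formula gives 1.
Agrees on all 8 inputs.

Yes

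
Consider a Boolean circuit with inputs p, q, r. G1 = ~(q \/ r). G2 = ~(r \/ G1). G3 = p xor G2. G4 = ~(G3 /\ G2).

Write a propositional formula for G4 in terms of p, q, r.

~((p xor (~(r \/ (~(q \/ r))))) /\ (~(r \/ (~(q \/ r)))))

G1 = ~(q \/ r)
G2 = ~(r \/ G1) = ~(r \/ (~(q \/ r)))
G3 = p xor G2 = p xor (~(r \/ (~(q \/ r))))
G4 = ~(G3 /\ G2) = ~((p xor (~(r \/ (~(q \/ r))))) /\ (~(r \/ (~(q \/ r)))))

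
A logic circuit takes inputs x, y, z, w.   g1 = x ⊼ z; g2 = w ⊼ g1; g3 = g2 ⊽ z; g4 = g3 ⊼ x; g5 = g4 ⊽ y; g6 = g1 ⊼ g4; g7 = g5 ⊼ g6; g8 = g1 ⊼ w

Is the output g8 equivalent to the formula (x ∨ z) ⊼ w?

g1 = x ⊼ z
g8 = g1 ⊼ w = (x ⊼ z) ⊼ w
At x=0, y=0, z=0, w=1: circuit gives 0, formula gives 1.

No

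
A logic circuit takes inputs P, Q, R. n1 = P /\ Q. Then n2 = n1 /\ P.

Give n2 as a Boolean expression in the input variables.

(P /\ Q) /\ P

n1 = P /\ Q
n2 = n1 /\ P = (P /\ Q) /\ P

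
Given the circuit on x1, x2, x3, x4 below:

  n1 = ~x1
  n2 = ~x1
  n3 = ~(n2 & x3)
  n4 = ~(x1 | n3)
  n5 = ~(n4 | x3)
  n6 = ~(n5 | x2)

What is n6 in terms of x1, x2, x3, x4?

~((~((~(x1 | (~(~x1 & x3)))) | x3)) | x2)

n2 = ~x1
n3 = ~(n2 & x3) = ~(~x1 & x3)
n4 = ~(x1 | n3) = ~(x1 | (~(~x1 & x3)))
n5 = ~(n4 | x3) = ~((~(x1 | (~(~x1 & x3)))) | x3)
n6 = ~(n5 | x2) = ~((~((~(x1 | (~(~x1 & x3)))) | x3)) | x2)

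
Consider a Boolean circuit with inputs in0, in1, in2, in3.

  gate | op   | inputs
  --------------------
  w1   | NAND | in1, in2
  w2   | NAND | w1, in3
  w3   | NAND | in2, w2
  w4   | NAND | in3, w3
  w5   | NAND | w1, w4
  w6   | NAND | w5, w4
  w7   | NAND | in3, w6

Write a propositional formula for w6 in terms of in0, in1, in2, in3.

((in1 NAND in2) NAND (in3 NAND (in2 NAND ((in1 NAND in2) NAND in3)))) NAND (in3 NAND (in2 NAND ((in1 NAND in2) NAND in3)))

w1 = in1 NAND in2
w2 = w1 NAND in3 = (in1 NAND in2) NAND in3
w3 = in2 NAND w2 = in2 NAND ((in1 NAND in2) NAND in3)
w4 = in3 NAND w3 = in3 NAND (in2 NAND ((in1 NAND in2) NAND in3))
w5 = w1 NAND w4 = (in1 NAND in2) NAND (in3 NAND (in2 NAND ((in1 NAND in2) NAND in3)))
w6 = w5 NAND w4 = ((in1 NAND in2) NAND (in3 NAND (in2 NAND ((in1 NAND in2) NAND in3)))) NAND (in3 NAND (in2 NAND ((in1 NAND in2) NAND in3)))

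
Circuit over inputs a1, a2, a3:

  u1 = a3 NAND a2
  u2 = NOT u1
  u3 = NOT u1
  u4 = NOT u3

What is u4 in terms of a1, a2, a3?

NOT NOT (a3 NAND a2)

u1 = a3 NAND a2
u3 = NOT u1 = NOT (a3 NAND a2)
u4 = NOT u3 = NOT NOT (a3 NAND a2)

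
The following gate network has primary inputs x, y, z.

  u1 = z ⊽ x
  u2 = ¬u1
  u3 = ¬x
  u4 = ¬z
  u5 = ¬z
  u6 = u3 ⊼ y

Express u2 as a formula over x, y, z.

u1 = z ⊽ x
u2 = ¬u1 = ¬(z ⊽ x)

¬(z ⊽ x)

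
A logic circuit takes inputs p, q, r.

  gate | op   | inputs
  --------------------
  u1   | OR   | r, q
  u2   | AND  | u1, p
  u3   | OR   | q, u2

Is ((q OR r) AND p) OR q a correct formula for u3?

u1 = r OR q
u2 = u1 AND p = (r OR q) AND p
u3 = q OR u2 = q OR ((r OR q) AND p)
At p=0, q=0, r=0: circuit gives 0, formula gives 0.
At p=0, q=1, r=0: circuit gives 1, formula gives 1.
Agrees on all 8 inputs.

Yes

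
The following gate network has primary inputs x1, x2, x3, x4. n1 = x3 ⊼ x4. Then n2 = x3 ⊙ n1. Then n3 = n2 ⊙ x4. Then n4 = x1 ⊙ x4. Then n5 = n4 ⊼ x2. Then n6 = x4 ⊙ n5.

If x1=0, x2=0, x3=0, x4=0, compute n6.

n4 = 0 ⊙ 0 = 1
n5 = 1 ⊼ 0 = 1
n6 = 0 ⊙ 1 = 0

0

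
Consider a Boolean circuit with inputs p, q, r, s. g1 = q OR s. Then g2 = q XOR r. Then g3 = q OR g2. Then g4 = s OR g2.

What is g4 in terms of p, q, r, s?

g2 = q XOR r
g4 = s OR g2 = s OR (q XOR r)

s OR (q XOR r)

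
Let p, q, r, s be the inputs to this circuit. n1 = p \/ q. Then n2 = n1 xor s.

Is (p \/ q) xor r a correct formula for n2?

n1 = p \/ q
n2 = n1 xor s = (p \/ q) xor s
At p=0, q=0, r=0, s=1: circuit gives 1, formula gives 0.

No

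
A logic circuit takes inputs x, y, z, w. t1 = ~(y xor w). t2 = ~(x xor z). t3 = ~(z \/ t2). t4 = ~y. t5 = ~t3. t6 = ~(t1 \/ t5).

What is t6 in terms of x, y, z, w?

t1 = ~(y xor w)
t2 = ~(x xor z)
t3 = ~(z \/ t2) = ~(z \/ (~(x xor z)))
t5 = ~t3 = ~(~(z \/ (~(x xor z))))
t6 = ~(t1 \/ t5) = ~((~(y xor w)) \/ ~(~(z \/ (~(x xor z)))))

~((~(y xor w)) \/ ~(~(z \/ (~(x xor z)))))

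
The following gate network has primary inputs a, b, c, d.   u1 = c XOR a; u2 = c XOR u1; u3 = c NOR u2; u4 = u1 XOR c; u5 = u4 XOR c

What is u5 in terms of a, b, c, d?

((c XOR a) XOR c) XOR c

u1 = c XOR a
u4 = u1 XOR c = (c XOR a) XOR c
u5 = u4 XOR c = ((c XOR a) XOR c) XOR c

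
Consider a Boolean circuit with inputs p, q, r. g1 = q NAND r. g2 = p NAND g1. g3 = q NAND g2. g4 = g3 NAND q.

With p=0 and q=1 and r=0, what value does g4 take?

1

g1 = 1 NAND 0 = 1
g2 = 0 NAND 1 = 1
g3 = 1 NAND 1 = 0
g4 = 0 NAND 1 = 1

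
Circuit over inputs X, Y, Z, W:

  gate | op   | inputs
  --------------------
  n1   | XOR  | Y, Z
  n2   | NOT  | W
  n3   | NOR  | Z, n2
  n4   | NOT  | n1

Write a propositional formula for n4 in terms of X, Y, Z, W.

NOT (Y XOR Z)

n1 = Y XOR Z
n4 = NOT n1 = NOT (Y XOR Z)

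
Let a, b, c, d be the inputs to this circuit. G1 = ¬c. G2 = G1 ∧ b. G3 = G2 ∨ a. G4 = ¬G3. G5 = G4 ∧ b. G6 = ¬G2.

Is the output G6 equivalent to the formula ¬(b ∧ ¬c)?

G1 = ¬c
G2 = G1 ∧ b = ¬c ∧ b
G6 = ¬G2 = ¬(¬c ∧ b)
At a=0, b=1, c=0, d=0: circuit gives 0, formula gives 0.
At a=0, b=0, c=0, d=0: circuit gives 1, formula gives 1.
Agrees on all 16 inputs.

Yes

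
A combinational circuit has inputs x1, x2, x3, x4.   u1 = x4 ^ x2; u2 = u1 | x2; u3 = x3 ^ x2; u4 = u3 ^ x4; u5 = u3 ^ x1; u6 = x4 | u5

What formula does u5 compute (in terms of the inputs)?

(x3 ^ x2) ^ x1

u3 = x3 ^ x2
u5 = u3 ^ x1 = (x3 ^ x2) ^ x1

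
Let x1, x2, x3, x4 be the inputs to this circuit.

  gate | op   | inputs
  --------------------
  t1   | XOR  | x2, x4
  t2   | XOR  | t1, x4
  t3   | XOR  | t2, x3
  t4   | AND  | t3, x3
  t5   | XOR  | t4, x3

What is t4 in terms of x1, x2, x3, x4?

t1 = x2 XOR x4
t2 = t1 XOR x4 = (x2 XOR x4) XOR x4
t3 = t2 XOR x3 = ((x2 XOR x4) XOR x4) XOR x3
t4 = t3 AND x3 = (((x2 XOR x4) XOR x4) XOR x3) AND x3

(((x2 XOR x4) XOR x4) XOR x3) AND x3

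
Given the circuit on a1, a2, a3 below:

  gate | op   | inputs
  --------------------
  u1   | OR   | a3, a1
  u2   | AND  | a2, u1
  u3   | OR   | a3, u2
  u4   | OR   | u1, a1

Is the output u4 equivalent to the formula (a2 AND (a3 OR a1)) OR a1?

u1 = a3 OR a1
u4 = u1 OR a1 = (a3 OR a1) OR a1
At a1=0, a2=0, a3=1: circuit gives 1, formula gives 0.

No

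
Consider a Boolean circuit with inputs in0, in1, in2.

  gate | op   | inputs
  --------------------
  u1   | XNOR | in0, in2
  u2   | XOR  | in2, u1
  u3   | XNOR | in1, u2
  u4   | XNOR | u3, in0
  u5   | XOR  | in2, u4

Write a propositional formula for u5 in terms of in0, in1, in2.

in2 XOR ((in1 XNOR (in2 XOR (in0 XNOR in2))) XNOR in0)

u1 = in0 XNOR in2
u2 = in2 XOR u1 = in2 XOR (in0 XNOR in2)
u3 = in1 XNOR u2 = in1 XNOR (in2 XOR (in0 XNOR in2))
u4 = u3 XNOR in0 = (in1 XNOR (in2 XOR (in0 XNOR in2))) XNOR in0
u5 = in2 XOR u4 = in2 XOR ((in1 XNOR (in2 XOR (in0 XNOR in2))) XNOR in0)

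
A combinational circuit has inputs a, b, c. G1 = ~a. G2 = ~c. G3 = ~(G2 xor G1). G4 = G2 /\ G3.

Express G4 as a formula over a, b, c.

G1 = ~a
G2 = ~c
G3 = ~(G2 xor G1) = ~(~c xor ~a)
G4 = G2 /\ G3 = ~c /\ (~(~c xor ~a))

~c /\ (~(~c xor ~a))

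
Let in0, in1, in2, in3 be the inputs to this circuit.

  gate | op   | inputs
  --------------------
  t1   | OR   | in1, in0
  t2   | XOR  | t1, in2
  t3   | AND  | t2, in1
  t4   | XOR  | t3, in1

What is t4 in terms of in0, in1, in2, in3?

(((in1 OR in0) XOR in2) AND in1) XOR in1

t1 = in1 OR in0
t2 = t1 XOR in2 = (in1 OR in0) XOR in2
t3 = t2 AND in1 = ((in1 OR in0) XOR in2) AND in1
t4 = t3 XOR in1 = (((in1 OR in0) XOR in2) AND in1) XOR in1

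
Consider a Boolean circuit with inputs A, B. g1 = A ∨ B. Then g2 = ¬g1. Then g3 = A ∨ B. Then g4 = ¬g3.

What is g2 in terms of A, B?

¬(A ∨ B)

g1 = A ∨ B
g2 = ¬g1 = ¬(A ∨ B)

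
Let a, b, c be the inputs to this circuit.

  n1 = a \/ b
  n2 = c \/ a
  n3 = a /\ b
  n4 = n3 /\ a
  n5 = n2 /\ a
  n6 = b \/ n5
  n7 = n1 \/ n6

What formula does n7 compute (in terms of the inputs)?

n1 = a \/ b
n2 = c \/ a
n5 = n2 /\ a = (c \/ a) /\ a
n6 = b \/ n5 = b \/ ((c \/ a) /\ a)
n7 = n1 \/ n6 = (a \/ b) \/ (b \/ ((c \/ a) /\ a))

(a \/ b) \/ (b \/ ((c \/ a) /\ a))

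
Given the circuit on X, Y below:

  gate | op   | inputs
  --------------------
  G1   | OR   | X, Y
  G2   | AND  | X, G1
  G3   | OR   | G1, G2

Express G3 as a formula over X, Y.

(X OR Y) OR (X AND (X OR Y))

G1 = X OR Y
G2 = X AND G1 = X AND (X OR Y)
G3 = G1 OR G2 = (X OR Y) OR (X AND (X OR Y))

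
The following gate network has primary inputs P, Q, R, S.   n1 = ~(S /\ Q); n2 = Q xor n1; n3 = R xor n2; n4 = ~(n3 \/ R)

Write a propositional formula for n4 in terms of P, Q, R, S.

~((R xor (Q xor (~(S /\ Q)))) \/ R)

n1 = ~(S /\ Q)
n2 = Q xor n1 = Q xor (~(S /\ Q))
n3 = R xor n2 = R xor (Q xor (~(S /\ Q)))
n4 = ~(n3 \/ R) = ~((R xor (Q xor (~(S /\ Q)))) \/ R)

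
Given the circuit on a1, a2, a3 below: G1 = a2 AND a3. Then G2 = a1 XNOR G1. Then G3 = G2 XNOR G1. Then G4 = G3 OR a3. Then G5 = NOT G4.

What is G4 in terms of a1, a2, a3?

((a1 XNOR (a2 AND a3)) XNOR (a2 AND a3)) OR a3

G1 = a2 AND a3
G2 = a1 XNOR G1 = a1 XNOR (a2 AND a3)
G3 = G2 XNOR G1 = (a1 XNOR (a2 AND a3)) XNOR (a2 AND a3)
G4 = G3 OR a3 = ((a1 XNOR (a2 AND a3)) XNOR (a2 AND a3)) OR a3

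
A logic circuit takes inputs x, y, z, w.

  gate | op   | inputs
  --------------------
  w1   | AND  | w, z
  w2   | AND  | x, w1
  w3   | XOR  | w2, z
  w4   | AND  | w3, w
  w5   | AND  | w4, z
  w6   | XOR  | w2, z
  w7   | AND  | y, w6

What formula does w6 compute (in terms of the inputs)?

w1 = w AND z
w2 = x AND w1 = x AND (w AND z)
w6 = w2 XOR z = (x AND (w AND z)) XOR z

(x AND (w AND z)) XOR z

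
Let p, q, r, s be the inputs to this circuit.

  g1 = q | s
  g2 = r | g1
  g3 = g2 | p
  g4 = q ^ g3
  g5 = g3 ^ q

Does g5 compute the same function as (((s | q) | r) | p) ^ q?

Yes

g1 = q | s
g2 = r | g1 = r | (q | s)
g3 = g2 | p = (r | (q | s)) | p
g5 = g3 ^ q = ((r | (q | s)) | p) ^ q
At p=0, q=0, r=0, s=0: circuit gives 0, formula gives 0.
At p=0, q=0, r=0, s=1: circuit gives 1, formula gives 1.
Agrees on all 16 inputs.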